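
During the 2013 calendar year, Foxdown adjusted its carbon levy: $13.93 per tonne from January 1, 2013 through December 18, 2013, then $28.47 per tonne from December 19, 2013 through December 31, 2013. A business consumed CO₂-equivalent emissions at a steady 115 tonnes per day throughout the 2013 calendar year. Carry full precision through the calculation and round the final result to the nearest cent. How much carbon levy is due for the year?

January 1 – December 18, 2013: 352 days × 115 tonnes/day = 40,480 tonnes at $13.93/tonne → $563,886.40
December 19 – December 31, 2013: 13 days × 115 tonnes/day = 1,495 tonnes at $28.47/tonne → $42,562.65

$606,449.05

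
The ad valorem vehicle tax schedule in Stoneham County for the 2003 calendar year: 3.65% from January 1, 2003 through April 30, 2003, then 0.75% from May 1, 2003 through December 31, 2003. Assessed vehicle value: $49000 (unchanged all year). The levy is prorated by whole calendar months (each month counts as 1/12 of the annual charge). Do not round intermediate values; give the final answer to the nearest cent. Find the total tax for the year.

$841.17

January 1 – April 30, 2003: 4 months at 3.65% → $49000 × 3.65% × 4/12 = $596.1667
May 1 – December 31, 2003: 8 months at 0.75% → $49000 × 0.75% × 8/12 = $245.0000
Total = $841.1667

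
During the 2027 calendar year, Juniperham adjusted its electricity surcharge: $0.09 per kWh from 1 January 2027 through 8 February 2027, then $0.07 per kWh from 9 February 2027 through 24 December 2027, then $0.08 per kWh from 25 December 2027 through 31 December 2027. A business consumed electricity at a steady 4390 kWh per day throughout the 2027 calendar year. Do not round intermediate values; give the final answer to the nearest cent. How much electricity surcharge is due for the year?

1 January – 8 February 2027: 39 days × 4390 kWh/day = 171,210 kWh at $0.09/kWh → $15,408.90
9 February – 24 December 2027: 319 days × 4390 kWh/day = 1,400,410 kWh at $0.07/kWh → $98,028.70
25 December – 31 December 2027: 7 days × 4390 kWh/day = 30,730 kWh at $0.08/kWh → $2,458.40

$115,896.00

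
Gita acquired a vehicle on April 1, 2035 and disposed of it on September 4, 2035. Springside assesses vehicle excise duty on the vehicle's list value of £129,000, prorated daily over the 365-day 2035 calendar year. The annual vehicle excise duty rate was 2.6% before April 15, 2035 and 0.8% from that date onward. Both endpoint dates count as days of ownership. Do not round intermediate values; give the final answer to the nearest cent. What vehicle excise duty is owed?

£532.96

April 1 – April 14, 2035: 14 days at 2.6% → £129,000 × 2.6% × 14/365 = £128.6466
April 15 – September 4, 2035: 143 days at 0.8% → £129,000 × 0.8% × 143/365 = £404.3178
Total = £532.9644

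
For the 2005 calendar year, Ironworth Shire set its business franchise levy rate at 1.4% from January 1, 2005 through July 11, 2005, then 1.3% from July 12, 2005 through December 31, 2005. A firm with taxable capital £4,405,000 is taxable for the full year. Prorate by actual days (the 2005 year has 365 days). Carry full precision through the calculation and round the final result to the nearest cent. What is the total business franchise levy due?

January 1 – July 11, 2005: 192 days at 1.4% → £4,405,000 × 1.4% × 192/365 = £32,440.1096
July 12 – December 31, 2005: 173 days at 1.3% → £4,405,000 × 1.3% × 173/365 = £27,142.0411
Total = £59,582.1507

£59,582.15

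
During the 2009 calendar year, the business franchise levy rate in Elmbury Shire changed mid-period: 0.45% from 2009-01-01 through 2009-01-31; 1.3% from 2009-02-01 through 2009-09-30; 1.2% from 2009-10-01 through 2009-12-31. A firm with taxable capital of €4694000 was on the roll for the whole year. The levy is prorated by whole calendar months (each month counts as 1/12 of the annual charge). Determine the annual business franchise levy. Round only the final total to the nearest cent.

€56523.58

2009-01-01 to 2009-01-31: 1 month at 0.45% → €4694000 × 0.45% × 1/12 = €1760.2500
2009-02-01 to 2009-09-30: 8 months at 1.3% → €4694000 × 1.3% × 8/12 = €40681.3333
2009-10-01 to 2009-12-31: 3 months at 1.2% → €4694000 × 1.2% × 3/12 = €14082.0000
Total = €56523.5833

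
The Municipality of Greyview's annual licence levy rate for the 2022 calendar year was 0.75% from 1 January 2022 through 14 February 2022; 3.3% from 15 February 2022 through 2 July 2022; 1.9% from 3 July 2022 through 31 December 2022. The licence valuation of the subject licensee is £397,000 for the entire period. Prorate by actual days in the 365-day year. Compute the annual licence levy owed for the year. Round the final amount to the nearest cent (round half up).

1 January – 14 February 2022: 45 days at 0.75% → £397,000 × 0.75% × 45/365 = £367.0890
15 February – 2 July 2022: 138 days at 3.3% → £397,000 × 3.3% × 138/365 = £4,953.2548
3 July – 31 December 2022: 182 days at 1.9% → £397,000 × 1.9% × 182/365 = £3,761.1671
Total = £9,081.5110

£9,081.51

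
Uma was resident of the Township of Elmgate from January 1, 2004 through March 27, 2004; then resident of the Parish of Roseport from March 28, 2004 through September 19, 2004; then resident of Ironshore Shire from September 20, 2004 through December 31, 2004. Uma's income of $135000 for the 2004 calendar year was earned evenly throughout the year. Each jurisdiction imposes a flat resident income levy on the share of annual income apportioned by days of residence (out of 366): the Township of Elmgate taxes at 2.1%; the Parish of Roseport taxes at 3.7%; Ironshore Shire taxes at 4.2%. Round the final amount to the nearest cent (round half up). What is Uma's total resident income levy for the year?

$4671.52

The Township of Elmgate, January 1 – March 27, 2004: 87 days → $135000 × 2.1% × 87/366 = $673.8934
The Parish of Roseport, March 28 – September 19, 2004: 176 days → $135000 × 3.7% × 176/366 = $2401.9672
Ironshore Shire, September 20 – December 31, 2004: 103 days → $135000 × 4.2% × 103/366 = $1595.6557
Total = $4671.5164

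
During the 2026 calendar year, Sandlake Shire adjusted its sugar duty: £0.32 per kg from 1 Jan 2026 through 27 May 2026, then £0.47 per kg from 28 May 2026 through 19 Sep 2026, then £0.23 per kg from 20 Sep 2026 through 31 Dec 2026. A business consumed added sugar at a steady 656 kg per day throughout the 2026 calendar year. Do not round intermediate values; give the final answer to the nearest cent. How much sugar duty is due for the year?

£81,855.68

1 Jan – 27 May 2026: 147 days × 656 kg/day = 96,432 kg at £0.32/kg → £30,858.24
28 May – 19 Sep 2026: 115 days × 656 kg/day = 75,440 kg at £0.47/kg → £35,456.80
20 Sep – 31 Dec 2026: 103 days × 656 kg/day = 67,568 kg at £0.23/kg → £15,540.64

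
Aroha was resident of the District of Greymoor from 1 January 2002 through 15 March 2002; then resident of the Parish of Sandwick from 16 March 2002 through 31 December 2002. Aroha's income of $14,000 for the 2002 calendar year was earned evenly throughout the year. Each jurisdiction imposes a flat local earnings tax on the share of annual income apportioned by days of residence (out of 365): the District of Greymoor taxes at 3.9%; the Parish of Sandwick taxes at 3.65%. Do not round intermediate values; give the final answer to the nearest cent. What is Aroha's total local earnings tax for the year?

$518.10

The District of Greymoor, 1 January – 15 March 2002: 74 days → $14,000 × 3.9% × 74/365 = $110.6959
The Parish of Sandwick, 16 March – 31 December 2002: 291 days → $14,000 × 3.65% × 291/365 = $407.4000
Total = $518.0959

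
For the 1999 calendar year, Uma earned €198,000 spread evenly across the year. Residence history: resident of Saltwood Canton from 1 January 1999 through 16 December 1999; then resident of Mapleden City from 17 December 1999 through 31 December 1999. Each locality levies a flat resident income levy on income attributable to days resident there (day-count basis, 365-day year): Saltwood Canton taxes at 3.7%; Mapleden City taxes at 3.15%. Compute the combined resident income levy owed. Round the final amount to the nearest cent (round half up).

Saltwood Canton, 1 January – 16 December 1999: 350 days → €198,000 × 3.7% × 350/365 = €7,024.9315
Mapleden City, 17 December – 31 December 1999: 15 days → €198,000 × 3.15% × 15/365 = €256.3151
Total = €7,281.2466

€7,281.25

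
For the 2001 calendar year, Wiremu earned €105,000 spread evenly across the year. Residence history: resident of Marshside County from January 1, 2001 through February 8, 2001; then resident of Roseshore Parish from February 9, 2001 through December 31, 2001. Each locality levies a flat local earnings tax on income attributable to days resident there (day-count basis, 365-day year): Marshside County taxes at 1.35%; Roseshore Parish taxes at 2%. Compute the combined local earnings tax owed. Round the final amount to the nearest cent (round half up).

Marshside County, January 1 – February 8, 2001: 39 days → €105,000 × 1.35% × 39/365 = €151.4589
Roseshore Parish, February 9 – December 31, 2001: 326 days → €105,000 × 2% × 326/365 = €1,875.6164
Total = €2,027.0753

€2,027.08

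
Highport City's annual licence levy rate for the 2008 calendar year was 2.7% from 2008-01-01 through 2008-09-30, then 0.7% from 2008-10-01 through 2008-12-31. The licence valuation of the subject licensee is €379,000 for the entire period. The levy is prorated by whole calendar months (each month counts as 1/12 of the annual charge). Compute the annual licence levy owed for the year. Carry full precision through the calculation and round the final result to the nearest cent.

2008-01-01 to 2008-09-30: 9 months at 2.7% → €379,000 × 2.7% × 9/12 = €7,674.7500
2008-10-01 to 2008-12-31: 3 months at 0.7% → €379,000 × 0.7% × 3/12 = €663.2500
Total = €8,338.0000

€8,338.00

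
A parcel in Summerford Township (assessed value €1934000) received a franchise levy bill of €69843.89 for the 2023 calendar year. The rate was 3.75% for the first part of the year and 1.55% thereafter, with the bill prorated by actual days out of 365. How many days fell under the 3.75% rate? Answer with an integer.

342 days

Let d = days at the first rate; then 365 − d days at the second rate.
€1934000 × [3.75%·d + 1.55%·(365−d)] / 365 = €69843.89
Solving gives d = 342, so the new rate took effect on 9 Dec 2023.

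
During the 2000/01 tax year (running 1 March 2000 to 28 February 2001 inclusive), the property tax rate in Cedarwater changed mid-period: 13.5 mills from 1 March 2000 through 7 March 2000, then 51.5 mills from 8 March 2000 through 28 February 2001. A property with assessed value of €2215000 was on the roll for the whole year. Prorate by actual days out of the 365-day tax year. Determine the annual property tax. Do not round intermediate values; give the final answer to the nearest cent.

1 March – 7 March 2000: 7 days at 13.5 mills → €2215000 × 1.35% × 7/365 = €573.4726
8 March 2000 – 28 February 2001: 358 days at 51.5 mills → €2215000 × 5.15% × 358/365 = €111884.8082
Total = €112458.2808

€112458.28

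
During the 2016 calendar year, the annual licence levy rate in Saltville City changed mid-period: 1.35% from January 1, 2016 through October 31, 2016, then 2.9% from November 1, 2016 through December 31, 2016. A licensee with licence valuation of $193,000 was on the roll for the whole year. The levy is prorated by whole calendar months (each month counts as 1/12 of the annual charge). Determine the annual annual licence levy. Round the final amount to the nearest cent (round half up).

$3,104.08

January 1 – October 31, 2016: 10 months at 1.35% → $193,000 × 1.35% × 10/12 = $2,171.2500
November 1 – December 31, 2016: 2 months at 2.9% → $193,000 × 2.9% × 2/12 = $932.8333
Total = $3,104.0833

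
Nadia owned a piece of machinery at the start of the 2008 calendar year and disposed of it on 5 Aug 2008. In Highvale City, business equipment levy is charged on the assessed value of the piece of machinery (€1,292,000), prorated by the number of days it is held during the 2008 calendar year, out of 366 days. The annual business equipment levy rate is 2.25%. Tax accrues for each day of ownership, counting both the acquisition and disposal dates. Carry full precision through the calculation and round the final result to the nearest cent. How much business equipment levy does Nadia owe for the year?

Days held (1 Jan – 5 Aug 2008): 218 out of 366
Tax = €1,292,000 × 2.25% × 218/366 = €17,314.9180

€17,314.92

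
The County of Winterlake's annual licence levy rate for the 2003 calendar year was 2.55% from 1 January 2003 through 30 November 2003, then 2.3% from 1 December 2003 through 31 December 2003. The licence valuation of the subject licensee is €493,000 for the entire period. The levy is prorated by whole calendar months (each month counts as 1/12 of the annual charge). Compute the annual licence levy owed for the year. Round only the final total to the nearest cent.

€12,468.79

1 January – 30 November 2003: 11 months at 2.55% → €493,000 × 2.55% × 11/12 = €11,523.8750
1 December – 31 December 2003: 1 month at 2.3% → €493,000 × 2.3% × 1/12 = €944.9167
Total = €12,468.7917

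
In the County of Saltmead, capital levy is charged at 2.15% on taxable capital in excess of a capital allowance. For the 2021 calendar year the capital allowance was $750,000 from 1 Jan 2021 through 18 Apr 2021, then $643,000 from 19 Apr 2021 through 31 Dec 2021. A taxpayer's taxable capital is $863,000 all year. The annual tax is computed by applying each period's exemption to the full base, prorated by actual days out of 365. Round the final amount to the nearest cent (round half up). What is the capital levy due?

$4,049.30

1 Jan – 18 Apr 2021: 108 days, exemption $750,000 → ($863,000 − $750,000) × 2.15% × 108/365 = $718.8658
19 Apr – 31 Dec 2021: 257 days, exemption $643,000 → ($863,000 − $643,000) × 2.15% × 257/365 = $3,330.4384
Total = $4,049.3041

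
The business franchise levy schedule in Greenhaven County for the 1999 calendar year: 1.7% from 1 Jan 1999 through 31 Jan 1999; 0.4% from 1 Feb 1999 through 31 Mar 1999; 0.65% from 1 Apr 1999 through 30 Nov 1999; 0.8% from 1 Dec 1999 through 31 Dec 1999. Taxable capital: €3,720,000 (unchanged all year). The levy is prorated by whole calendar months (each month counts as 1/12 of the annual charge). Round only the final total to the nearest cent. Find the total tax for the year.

€26,350.00

1 Jan – 31 Jan 1999: 1 month at 1.7% → €3,720,000 × 1.7% × 1/12 = €5,270.0000
1 Feb – 31 Mar 1999: 2 months at 0.4% → €3,720,000 × 0.4% × 2/12 = €2,480.0000
1 Apr – 30 Nov 1999: 8 months at 0.65% → €3,720,000 × 0.65% × 8/12 = €16,120.0000
1 Dec – 31 Dec 1999: 1 month at 0.8% → €3,720,000 × 0.8% × 1/12 = €2,480.0000
Total = €26,350.0000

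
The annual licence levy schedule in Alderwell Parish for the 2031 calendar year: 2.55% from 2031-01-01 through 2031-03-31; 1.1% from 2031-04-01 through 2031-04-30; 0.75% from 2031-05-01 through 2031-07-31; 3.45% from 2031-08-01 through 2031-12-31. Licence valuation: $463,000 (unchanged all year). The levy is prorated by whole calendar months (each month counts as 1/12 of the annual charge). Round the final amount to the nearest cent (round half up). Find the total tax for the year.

$10,899.79

2031-01-01 to 2031-03-31: 3 months at 2.55% → $463,000 × 2.55% × 3/12 = $2,951.6250
2031-04-01 to 2031-04-30: 1 month at 1.1% → $463,000 × 1.1% × 1/12 = $424.4167
2031-05-01 to 2031-07-31: 3 months at 0.75% → $463,000 × 0.75% × 3/12 = $868.1250
2031-08-01 to 2031-12-31: 5 months at 3.45% → $463,000 × 3.45% × 5/12 = $6,655.6250
Total = $10,899.7917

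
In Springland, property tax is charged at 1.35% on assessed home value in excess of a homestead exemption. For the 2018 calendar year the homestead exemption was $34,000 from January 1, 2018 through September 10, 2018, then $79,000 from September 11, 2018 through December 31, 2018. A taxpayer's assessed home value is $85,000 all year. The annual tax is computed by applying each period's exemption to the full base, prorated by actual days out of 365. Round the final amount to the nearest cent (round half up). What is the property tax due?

January 1 – September 10, 2018: 253 days, exemption $34,000 → ($85,000 − $34,000) × 1.35% × 253/365 = $477.2342
September 11 – December 31, 2018: 112 days, exemption $79,000 → ($85,000 − $79,000) × 1.35% × 112/365 = $24.8548
Total = $502.0890

$502.09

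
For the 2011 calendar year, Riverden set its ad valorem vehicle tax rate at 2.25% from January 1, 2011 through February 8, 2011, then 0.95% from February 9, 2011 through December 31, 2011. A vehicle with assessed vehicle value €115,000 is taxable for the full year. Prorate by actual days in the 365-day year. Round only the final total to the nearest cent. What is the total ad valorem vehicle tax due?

January 1 – February 8, 2011: 39 days at 2.25% → €115,000 × 2.25% × 39/365 = €276.4726
February 9 – December 31, 2011: 326 days at 0.95% → €115,000 × 0.95% × 326/365 = €975.7671
Total = €1,252.2397

€1,252.24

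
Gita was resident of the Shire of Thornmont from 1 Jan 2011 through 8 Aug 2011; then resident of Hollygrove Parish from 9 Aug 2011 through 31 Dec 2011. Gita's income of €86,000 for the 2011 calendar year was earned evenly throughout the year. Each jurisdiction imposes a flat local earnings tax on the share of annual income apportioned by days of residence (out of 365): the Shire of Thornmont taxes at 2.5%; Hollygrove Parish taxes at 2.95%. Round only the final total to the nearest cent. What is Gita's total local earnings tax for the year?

€2,303.74

The Shire of Thornmont, 1 Jan – 8 Aug 2011: 220 days → €86,000 × 2.5% × 220/365 = €1,295.8904
Hollygrove Parish, 9 Aug – 31 Dec 2011: 145 days → €86,000 × 2.95% × 145/365 = €1,007.8493
Total = €2,303.7397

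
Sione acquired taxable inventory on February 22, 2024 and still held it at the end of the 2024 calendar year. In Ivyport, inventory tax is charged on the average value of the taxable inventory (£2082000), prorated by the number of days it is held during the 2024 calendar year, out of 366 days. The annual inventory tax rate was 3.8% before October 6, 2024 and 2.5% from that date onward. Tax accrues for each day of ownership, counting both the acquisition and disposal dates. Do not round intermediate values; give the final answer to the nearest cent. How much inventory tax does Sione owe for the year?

February 22 – October 5, 2024: 227 days at 3.8% → £2082000 × 3.8% × 227/366 = £49069.2131
October 6 – December 31, 2024: 87 days at 2.5% → £2082000 × 2.5% × 87/366 = £12372.5410
Total = £61441.7541

£61441.75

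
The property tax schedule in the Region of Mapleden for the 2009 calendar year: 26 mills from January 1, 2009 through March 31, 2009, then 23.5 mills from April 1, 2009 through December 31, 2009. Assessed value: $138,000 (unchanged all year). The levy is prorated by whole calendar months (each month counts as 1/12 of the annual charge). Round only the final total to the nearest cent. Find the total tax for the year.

January 1 – March 31, 2009: 3 months at 26 mills → $138,000 × 2.6% × 3/12 = $897.0000
April 1 – December 31, 2009: 9 months at 23.5 mills → $138,000 × 2.35% × 9/12 = $2,432.2500
Total = $3,329.2500

$3,329.25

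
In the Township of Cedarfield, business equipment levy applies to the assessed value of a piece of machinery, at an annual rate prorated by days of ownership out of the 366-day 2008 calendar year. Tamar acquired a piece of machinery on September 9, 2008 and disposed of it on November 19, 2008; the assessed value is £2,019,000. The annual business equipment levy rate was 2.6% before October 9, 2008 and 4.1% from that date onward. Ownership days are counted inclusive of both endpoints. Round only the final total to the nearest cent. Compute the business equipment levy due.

September 9 – October 8, 2008: 30 days at 2.6% → £2,019,000 × 2.6% × 30/366 = £4,302.7869
October 9 – November 19, 2008: 42 days at 4.1% → £2,019,000 × 4.1% × 42/366 = £9,499.2295
Total = £13,802.0164

£13,802.02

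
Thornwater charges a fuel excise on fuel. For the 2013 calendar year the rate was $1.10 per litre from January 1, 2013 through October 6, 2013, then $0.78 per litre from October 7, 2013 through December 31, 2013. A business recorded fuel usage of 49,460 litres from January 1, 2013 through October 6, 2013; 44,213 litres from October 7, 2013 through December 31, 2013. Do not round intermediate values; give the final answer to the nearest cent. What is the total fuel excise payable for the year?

$88,892.14

January 1 – October 6, 2013: 49,460 litres at $1.10/litre → $54,406.00
October 7 – December 31, 2013: 44,213 litres at $0.78/litre → $34,486.14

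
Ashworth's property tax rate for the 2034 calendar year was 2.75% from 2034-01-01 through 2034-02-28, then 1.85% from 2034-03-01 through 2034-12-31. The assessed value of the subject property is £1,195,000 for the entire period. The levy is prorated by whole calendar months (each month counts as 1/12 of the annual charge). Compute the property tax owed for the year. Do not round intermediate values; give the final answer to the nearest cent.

£23,900.00

2034-01-01 to 2034-02-28: 2 months at 2.75% → £1,195,000 × 2.75% × 2/12 = £5,477.0833
2034-03-01 to 2034-12-31: 10 months at 1.85% → £1,195,000 × 1.85% × 10/12 = £18,422.9167
Total = £23,900.0000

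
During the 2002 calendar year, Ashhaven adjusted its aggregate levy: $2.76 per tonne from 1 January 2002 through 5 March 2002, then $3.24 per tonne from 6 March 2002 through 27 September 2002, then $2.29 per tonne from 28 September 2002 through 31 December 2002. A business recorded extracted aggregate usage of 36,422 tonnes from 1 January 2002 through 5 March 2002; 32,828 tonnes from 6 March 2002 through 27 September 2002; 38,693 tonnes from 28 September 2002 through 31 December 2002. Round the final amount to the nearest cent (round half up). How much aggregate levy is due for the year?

1 January – 5 March 2002: 36,422 tonnes at $2.76/tonne → $100524.72
6 March – 27 September 2002: 32,828 tonnes at $3.24/tonne → $106362.72
28 September – 31 December 2002: 38,693 tonnes at $2.29/tonne → $88606.97

$295494.41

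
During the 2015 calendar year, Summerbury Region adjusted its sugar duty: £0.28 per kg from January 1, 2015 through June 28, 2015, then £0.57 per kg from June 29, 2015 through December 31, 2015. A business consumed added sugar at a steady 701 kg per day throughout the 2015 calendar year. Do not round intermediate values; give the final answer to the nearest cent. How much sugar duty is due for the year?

£109,454.14

January 1 – June 28, 2015: 179 days × 701 kg/day = 125,479 kg at £0.28/kg → £35,134.12
June 29 – December 31, 2015: 186 days × 701 kg/day = 130,386 kg at £0.57/kg → £74,320.02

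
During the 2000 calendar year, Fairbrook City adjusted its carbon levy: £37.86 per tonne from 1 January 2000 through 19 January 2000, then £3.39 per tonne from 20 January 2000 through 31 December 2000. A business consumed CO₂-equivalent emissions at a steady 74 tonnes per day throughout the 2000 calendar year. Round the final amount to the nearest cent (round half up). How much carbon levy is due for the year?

1 January – 19 January 2000: 19 days × 74 tonnes/day = 1,406 tonnes at £37.86/tonne → £53,231.16
20 January – 31 December 2000: 347 days × 74 tonnes/day = 25,678 tonnes at £3.39/tonne → £87,048.42

£140,279.58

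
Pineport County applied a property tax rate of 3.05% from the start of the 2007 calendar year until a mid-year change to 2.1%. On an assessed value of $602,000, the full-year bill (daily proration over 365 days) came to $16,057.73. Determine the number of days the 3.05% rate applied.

Let d = days at the first rate; then 365 − d days at the second rate.
$602,000 × [3.05%·d + 2.1%·(365−d)] / 365 = $16,057.73
Solving gives d = 218, so the new rate took effect on 7 August 2007.

218 days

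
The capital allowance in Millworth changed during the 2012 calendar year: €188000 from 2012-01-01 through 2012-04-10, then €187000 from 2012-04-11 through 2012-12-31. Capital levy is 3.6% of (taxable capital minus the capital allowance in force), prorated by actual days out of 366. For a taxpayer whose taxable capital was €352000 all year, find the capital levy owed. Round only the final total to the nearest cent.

€5930.07

2012-01-01 to 2012-04-10: 101 days, exemption €188000 → (€352000 − €188000) × 3.6% × 101/366 = €1629.2459
2012-04-11 to 2012-12-31: 265 days, exemption €187000 → (€352000 − €187000) × 3.6% × 265/366 = €4300.8197
Total = €5930.0656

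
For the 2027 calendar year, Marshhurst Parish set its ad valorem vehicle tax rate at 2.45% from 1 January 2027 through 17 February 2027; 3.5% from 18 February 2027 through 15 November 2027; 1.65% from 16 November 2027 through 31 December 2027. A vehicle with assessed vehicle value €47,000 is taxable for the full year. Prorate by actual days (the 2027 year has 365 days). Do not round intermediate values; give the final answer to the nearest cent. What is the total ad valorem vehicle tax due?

€1,470.52

1 January – 17 February 2027: 48 days at 2.45% → €47,000 × 2.45% × 48/365 = €151.4301
18 February – 15 November 2027: 271 days at 3.5% → €47,000 × 3.5% × 271/365 = €1,221.3562
16 November – 31 December 2027: 46 days at 1.65% → €47,000 × 1.65% × 46/365 = €97.7342
Total = €1,470.5205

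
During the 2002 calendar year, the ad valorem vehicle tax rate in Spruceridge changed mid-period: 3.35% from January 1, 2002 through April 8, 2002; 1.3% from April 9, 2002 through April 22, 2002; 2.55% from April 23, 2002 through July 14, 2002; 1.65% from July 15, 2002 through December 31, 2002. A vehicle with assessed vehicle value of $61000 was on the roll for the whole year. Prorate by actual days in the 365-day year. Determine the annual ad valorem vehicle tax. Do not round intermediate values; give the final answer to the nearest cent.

$1401.58

January 1 – April 8, 2002: 98 days at 3.35% → $61000 × 3.35% × 98/365 = $548.6658
April 9 – April 22, 2002: 14 days at 1.3% → $61000 × 1.3% × 14/365 = $30.4164
April 23 – July 14, 2002: 83 days at 2.55% → $61000 × 2.55% × 83/365 = $353.7164
July 15 – December 31, 2002: 170 days at 1.65% → $61000 × 1.65% × 170/365 = $468.7808
Total = $1401.5795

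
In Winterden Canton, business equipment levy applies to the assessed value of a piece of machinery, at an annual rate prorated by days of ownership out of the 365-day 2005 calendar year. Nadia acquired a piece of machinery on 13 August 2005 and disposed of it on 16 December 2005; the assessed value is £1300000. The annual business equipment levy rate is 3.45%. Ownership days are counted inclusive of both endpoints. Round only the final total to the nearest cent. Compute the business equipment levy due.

£15482.47

Days held (13 August – 16 December 2005): 126 out of 365
Tax = £1300000 × 3.45% × 126/365 = £15482.4658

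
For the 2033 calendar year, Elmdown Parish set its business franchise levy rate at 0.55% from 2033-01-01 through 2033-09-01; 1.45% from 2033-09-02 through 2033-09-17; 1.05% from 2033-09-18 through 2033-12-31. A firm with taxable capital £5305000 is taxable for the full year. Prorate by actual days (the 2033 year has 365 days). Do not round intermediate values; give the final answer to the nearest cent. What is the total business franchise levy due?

£38900.91

2033-01-01 to 2033-09-01: 244 days at 0.55% → £5305000 × 0.55% × 244/365 = £19504.9589
2033-09-02 to 2033-09-17: 16 days at 1.45% → £5305000 × 1.45% × 16/365 = £3371.9452
2033-09-18 to 2033-12-31: 105 days at 1.05% → £5305000 × 1.05% × 105/365 = £16024.0068
Total = £38900.9110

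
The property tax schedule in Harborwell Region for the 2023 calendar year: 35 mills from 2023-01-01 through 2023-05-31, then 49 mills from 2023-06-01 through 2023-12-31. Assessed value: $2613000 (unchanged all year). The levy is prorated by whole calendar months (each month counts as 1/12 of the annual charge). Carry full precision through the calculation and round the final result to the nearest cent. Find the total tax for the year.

$112794.50

2023-01-01 to 2023-05-31: 5 months at 35 mills → $2613000 × 3.5% × 5/12 = $38106.2500
2023-06-01 to 2023-12-31: 7 months at 49 mills → $2613000 × 4.9% × 7/12 = $74688.2500
Total = $112794.5000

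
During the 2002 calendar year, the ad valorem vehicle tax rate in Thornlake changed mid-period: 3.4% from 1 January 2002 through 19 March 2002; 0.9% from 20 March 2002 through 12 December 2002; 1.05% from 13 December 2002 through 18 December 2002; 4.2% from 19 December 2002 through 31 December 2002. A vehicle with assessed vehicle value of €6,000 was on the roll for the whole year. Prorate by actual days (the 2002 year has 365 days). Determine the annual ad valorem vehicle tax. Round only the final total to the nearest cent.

€93.25

1 January – 19 March 2002: 78 days at 3.4% → €6,000 × 3.4% × 78/365 = €43.5945
20 March – 12 December 2002: 268 days at 0.9% → €6,000 × 0.9% × 268/365 = €39.6493
13 December – 18 December 2002: 6 days at 1.05% → €6,000 × 1.05% × 6/365 = €1.0356
19 December – 31 December 2002: 13 days at 4.2% → €6,000 × 4.2% × 13/365 = €8.9753
Total = €93.2548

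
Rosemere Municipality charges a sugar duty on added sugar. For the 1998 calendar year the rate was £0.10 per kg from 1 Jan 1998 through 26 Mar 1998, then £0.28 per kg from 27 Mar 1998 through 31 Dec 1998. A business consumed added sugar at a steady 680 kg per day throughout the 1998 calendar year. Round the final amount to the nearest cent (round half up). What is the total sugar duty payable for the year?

1 Jan – 26 Mar 1998: 85 days × 680 kg/day = 57,800 kg at £0.10/kg → £5,780.00
27 Mar – 31 Dec 1998: 280 days × 680 kg/day = 190,400 kg at £0.28/kg → £53,312.00

£59,092.00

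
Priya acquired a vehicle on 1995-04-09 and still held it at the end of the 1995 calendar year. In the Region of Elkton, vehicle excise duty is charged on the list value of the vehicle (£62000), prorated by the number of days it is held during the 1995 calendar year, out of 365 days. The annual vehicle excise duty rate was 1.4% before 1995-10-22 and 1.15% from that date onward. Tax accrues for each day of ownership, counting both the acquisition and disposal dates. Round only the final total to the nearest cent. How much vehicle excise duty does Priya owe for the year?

1995-04-09 to 1995-10-21: 196 days at 1.4% → £62000 × 1.4% × 196/365 = £466.1041
1995-10-22 to 1995-12-31: 71 days at 1.15% → £62000 × 1.15% × 71/365 = £138.6932
Total = £604.7973

£604.80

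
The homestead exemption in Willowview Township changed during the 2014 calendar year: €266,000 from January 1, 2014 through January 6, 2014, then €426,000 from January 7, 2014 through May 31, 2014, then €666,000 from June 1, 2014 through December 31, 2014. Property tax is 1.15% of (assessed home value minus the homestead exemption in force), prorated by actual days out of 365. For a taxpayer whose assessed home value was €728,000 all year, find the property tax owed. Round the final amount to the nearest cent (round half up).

€1,885.05

January 1 – January 6, 2014: 6 days, exemption €266,000 → (€728,000 − €266,000) × 1.15% × 6/365 = €87.3370
January 7 – May 31, 2014: 145 days, exemption €426,000 → (€728,000 − €426,000) × 1.15% × 145/365 = €1,379.6849
June 1 – December 31, 2014: 214 days, exemption €666,000 → (€728,000 − €666,000) × 1.15% × 214/365 = €418.0329
Total = €1,885.0548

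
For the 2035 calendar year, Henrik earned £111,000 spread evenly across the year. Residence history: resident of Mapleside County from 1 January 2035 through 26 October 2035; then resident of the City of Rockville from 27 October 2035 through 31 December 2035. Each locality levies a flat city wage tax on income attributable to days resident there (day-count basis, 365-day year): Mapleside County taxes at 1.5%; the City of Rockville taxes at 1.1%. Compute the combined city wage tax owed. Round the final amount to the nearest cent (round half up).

Mapleside County, 1 January – 26 October 2035: 299 days → £111,000 × 1.5% × 299/365 = £1,363.9315
The City of Rockville, 27 October – 31 December 2035: 66 days → £111,000 × 1.1% × 66/365 = £220.7836
Total = £1,584.7151

£1,584.72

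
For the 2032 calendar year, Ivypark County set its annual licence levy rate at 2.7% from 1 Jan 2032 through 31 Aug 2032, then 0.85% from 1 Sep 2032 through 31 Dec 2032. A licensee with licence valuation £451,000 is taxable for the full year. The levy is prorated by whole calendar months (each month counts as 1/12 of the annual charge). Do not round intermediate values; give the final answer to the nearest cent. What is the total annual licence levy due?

£9,395.83

1 Jan – 31 Aug 2032: 8 months at 2.7% → £451,000 × 2.7% × 8/12 = £8,118.0000
1 Sep – 31 Dec 2032: 4 months at 0.85% → £451,000 × 0.85% × 4/12 = £1,277.8333
Total = £9,395.8333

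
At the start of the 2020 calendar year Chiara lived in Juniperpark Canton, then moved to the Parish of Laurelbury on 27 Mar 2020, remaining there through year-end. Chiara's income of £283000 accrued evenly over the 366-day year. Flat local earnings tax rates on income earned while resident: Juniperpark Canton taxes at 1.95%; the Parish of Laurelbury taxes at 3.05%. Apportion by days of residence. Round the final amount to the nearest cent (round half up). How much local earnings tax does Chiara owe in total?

£7900.03

Juniperpark Canton, 1 Jan – 26 Mar 2020: 86 days → £283000 × 1.95% × 86/366 = £1296.6967
The Parish of Laurelbury, 27 Mar – 31 Dec 2020: 280 days → £283000 × 3.05% × 280/366 = £6603.3333
Total = £7900.0301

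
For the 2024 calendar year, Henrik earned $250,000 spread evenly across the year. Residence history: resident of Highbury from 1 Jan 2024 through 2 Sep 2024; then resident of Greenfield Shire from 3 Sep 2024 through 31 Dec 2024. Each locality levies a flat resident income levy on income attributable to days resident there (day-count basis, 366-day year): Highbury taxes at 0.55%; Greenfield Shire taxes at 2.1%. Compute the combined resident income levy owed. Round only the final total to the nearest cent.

Highbury, 1 Jan – 2 Sep 2024: 246 days → $250,000 × 0.55% × 246/366 = $924.1803
Greenfield Shire, 3 Sep – 31 Dec 2024: 120 days → $250,000 × 2.1% × 120/366 = $1,721.3115
Total = $2,645.4918

$2,645.49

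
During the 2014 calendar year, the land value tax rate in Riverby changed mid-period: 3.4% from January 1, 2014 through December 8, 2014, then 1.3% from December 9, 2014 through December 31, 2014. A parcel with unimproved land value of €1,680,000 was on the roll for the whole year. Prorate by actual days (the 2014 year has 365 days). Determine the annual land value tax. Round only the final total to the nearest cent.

January 1 – December 8, 2014: 342 days at 3.4% → €1,680,000 × 3.4% × 342/365 = €53,520.6575
December 9 – December 31, 2014: 23 days at 1.3% → €1,680,000 × 1.3% × 23/365 = €1,376.2192
Total = €54,896.8767

€54,896.88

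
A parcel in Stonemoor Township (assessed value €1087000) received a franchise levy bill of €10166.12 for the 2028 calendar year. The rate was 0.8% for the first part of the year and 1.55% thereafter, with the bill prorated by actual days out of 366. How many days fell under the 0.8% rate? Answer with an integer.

Let d = days at the first rate; then 366 − d days at the second rate.
€1087000 × [0.8%·d + 1.55%·(366−d)] / 366 = €10166.12
Solving gives d = 300, so the new rate took effect on October 27, 2028.

300 days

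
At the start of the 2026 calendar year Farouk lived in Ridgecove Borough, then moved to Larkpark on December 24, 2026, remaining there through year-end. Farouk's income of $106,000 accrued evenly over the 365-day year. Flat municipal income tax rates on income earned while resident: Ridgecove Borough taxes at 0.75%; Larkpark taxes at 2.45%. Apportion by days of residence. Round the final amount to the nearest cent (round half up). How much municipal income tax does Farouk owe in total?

Ridgecove Borough, January 1 – December 23, 2026: 357 days → $106,000 × 0.75% × 357/365 = $777.5753
Larkpark, December 24 – December 31, 2026: 8 days → $106,000 × 2.45% × 8/365 = $56.9205
Total = $834.4959

$834.50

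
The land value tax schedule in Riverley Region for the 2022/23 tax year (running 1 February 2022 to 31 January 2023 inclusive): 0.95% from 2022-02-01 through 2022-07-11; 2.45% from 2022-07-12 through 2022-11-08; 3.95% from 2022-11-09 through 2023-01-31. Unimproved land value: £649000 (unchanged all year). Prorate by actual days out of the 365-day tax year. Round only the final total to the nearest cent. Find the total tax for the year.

2022-02-01 to 2022-07-11: 161 days at 0.95% → £649000 × 0.95% × 161/365 = £2719.5767
2022-07-12 to 2022-11-08: 120 days at 2.45% → £649000 × 2.45% × 120/365 = £5227.5616
2022-11-09 to 2023-01-31: 84 days at 3.95% → £649000 × 3.95% × 84/365 = £5899.6767
Total = £13846.8151

£13846.82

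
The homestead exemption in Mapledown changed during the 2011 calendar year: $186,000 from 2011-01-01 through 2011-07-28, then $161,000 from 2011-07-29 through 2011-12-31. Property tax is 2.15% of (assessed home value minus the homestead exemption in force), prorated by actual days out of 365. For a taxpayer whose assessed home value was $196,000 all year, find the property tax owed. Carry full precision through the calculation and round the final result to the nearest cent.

2011-01-01 to 2011-07-28: 209 days, exemption $186,000 → ($196,000 − $186,000) × 2.15% × 209/365 = $123.1096
2011-07-29 to 2011-12-31: 156 days, exemption $161,000 → ($196,000 − $161,000) × 2.15% × 156/365 = $321.6164
Total = $444.7260

$444.73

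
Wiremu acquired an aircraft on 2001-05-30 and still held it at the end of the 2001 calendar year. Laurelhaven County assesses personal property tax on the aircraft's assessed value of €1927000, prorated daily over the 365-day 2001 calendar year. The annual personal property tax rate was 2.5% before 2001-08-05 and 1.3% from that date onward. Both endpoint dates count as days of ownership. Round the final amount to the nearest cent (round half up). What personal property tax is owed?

€19069.38

2001-05-30 to 2001-08-04: 67 days at 2.5% → €1927000 × 2.5% × 67/365 = €8843.0822
2001-08-05 to 2001-12-31: 149 days at 1.3% → €1927000 × 1.3% × 149/365 = €10226.2986
Total = €19069.3808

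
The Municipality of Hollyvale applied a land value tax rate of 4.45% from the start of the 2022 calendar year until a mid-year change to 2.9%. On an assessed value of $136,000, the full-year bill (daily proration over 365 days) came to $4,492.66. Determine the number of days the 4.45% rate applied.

Let d = days at the first rate; then 365 − d days at the second rate.
$136,000 × [4.45%·d + 2.9%·(365−d)] / 365 = $4,492.66
Solving gives d = 95, so the new rate took effect on 6 Apr 2022.

95 days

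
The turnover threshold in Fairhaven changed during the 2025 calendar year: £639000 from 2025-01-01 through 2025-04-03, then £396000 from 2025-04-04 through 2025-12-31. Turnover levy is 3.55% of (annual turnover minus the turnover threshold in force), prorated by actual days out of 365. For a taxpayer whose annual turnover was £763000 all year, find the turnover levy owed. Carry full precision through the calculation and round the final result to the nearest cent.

2025-01-01 to 2025-04-03: 93 days, exemption £639000 → (£763000 − £639000) × 3.55% × 93/365 = £1121.6055
2025-04-04 to 2025-12-31: 272 days, exemption £396000 → (£763000 − £396000) × 3.55% × 272/365 = £9708.9096
Total = £10830.5151

£10830.52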